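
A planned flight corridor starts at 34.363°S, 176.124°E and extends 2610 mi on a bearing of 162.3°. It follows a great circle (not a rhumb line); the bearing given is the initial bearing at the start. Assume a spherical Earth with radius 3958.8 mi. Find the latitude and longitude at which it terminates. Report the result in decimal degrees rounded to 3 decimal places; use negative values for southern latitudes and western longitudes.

latitude -68.103°, longitude -153.916°

The arc subtends δ = 2610/3958.8 = 0.659291 rad at the centre.
Converting: φ₁ = -0.599747 rad, θ = 2.832669 rad.
Applying the spherical law of cosines for sides, sin φ₂ = sin φ₁ cos δ + cos φ₁ sin δ cos θ = -0.927859, so φ₂ = -68.103°.
For the longitude increment, Δλ = atan2( sin θ sin δ cos φ₁, cos δ − sin φ₁ sin φ₂ ) = atan2(0.153735, 0.266712) = 29.960°.
λ₂ = 176.124° + 29.960° = 206.084°, normalized to (−180°, 180°] → -153.916°.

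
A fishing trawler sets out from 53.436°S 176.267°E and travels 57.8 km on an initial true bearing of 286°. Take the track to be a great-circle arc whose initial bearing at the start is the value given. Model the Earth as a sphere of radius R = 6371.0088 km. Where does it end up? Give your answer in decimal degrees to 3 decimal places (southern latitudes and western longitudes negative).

latitude -53.290°, longitude 175.431°

Central angle δ = d/R = 0.009072 rad.
Converting: φ₁ = -0.932634 rad, θ = 4.991642 rad.
Applying the spherical law of cosines for sides, sin φ₂ = sin φ₁ cos δ + cos φ₁ sin δ cos θ = -0.801669, so φ₂ = -53.290°.
For the longitude increment, Δλ = atan2( sin θ sin δ cos φ₁, cos δ − sin φ₁ sin φ₂ ) = atan2(-0.005195, 0.356065) = -0.836°.
Hence λ₂ = 176.267° + -0.836° = 175.431°.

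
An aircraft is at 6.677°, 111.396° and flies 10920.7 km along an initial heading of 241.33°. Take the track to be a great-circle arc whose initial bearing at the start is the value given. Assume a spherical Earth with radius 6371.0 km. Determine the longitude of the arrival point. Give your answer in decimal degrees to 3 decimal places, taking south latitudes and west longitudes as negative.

longitude 15.697°

Angular distance δ = d/R = 10920.7 / 6371 = 1.714127 rad.
Start latitude φ₁ = 0.116536 rad; initial bearing θ = 4.212003 rad.
Destination latitude: φ₂ = arcsin( sin φ₁ cos δ + cos φ₁ sin δ cos θ ) = arcsin(-0.488232) = -29.224°.
Then Δλ = atan2(-0.862510, -0.086072) = -1.670260 rad, from sin θ sin δ cos φ₁ over cos δ − sin φ₁ sin φ₂.
λ₂ = 111.396° + -95.699° = 15.697°.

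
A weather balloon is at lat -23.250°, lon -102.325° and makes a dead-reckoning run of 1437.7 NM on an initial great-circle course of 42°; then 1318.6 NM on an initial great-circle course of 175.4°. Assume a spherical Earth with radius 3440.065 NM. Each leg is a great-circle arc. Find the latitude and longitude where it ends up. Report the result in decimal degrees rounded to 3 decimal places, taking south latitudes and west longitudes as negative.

latitude -26.683°, longitude -84.586°

Apply the spherical direct solution leg by leg, carrying full precision between legs.
Leg 1: from (-23.250°, -102.325°), δ = 1437.7/3440.065 = 0.417928 rad, θ = 42° → φ = -4.798°, λ = -86.510°.
Leg 2: from (-4.798°, -86.510°), δ = 1318.6/3440.065 = 0.383307 rad, θ = 175.4° → φ = -26.683°, λ = -84.586°.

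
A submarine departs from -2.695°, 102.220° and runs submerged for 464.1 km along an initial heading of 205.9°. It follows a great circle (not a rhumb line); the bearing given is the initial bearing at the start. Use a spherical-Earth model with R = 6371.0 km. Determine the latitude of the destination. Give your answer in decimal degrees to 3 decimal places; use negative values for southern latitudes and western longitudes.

Central angle δ = d/R = 0.072846 rad.
With φ₁ = -2.695° = -0.047037 rad and θ = 205.9° = 3.593633 rad:
Destination latitude: φ₂ = arcsin( sin φ₁ cos δ + cos φ₁ sin δ cos θ ) = arcsin(-0.112293) = -6.448°.
Then Δλ = atan2(-0.031756, 0.992068) = -0.031999 rad, from sin θ sin δ cos φ₁ over cos δ − sin φ₁ sin φ₂.
λ₂ = 102.220° + -1.833° = 100.387°.

latitude -6.448°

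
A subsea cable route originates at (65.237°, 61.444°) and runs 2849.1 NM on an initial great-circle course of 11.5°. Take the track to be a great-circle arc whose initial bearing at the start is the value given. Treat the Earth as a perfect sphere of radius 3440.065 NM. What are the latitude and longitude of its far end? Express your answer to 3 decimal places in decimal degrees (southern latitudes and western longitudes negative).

δ = 2849.1/3440.065 = 0.828211 rad (47.4530°).
Start latitude φ₁ = 1.138600 rad; initial bearing θ = 0.200713 rad.
Destination latitude: φ₂ = arcsin( sin φ₁ cos δ + cos φ₁ sin δ cos θ ) = arcsin(0.916410) = 66.407°.
Δλ = atan2( sin θ sin δ cos φ₁ , cos δ − sin φ₁ sin φ₂ ) = atan2(0.061523, -0.155950) = 2.765835 rad = 158.471°.
λ₂ = 61.444° + 158.471° = 219.915°, normalized to (−180°, 180°] → -140.085°.

latitude 66.407°, longitude -140.085°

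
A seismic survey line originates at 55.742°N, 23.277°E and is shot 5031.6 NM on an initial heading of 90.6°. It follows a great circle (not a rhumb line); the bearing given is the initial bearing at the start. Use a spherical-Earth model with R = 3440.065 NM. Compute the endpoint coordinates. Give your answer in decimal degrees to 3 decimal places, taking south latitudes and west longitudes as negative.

δ = 5031.6/3440.065 = 1.462647 rad (83.8035°).
Converting: φ₁ = 0.972881 rad, θ = 1.581268 rad.
Applying the spherical law of cosines for sides, sin φ₂ = sin φ₁ cos δ + cos φ₁ sin δ cos θ = 0.083352, so φ₂ = 4.781°.
For the longitude increment, Δλ = atan2( sin θ sin δ cos φ₁, cos δ − sin φ₁ sin φ₂ ) = atan2(0.559601, 0.039047) = 86.009°.
λ₂ = λ₁ + Δλ = 109.286°.

latitude 4.781°, longitude 109.286°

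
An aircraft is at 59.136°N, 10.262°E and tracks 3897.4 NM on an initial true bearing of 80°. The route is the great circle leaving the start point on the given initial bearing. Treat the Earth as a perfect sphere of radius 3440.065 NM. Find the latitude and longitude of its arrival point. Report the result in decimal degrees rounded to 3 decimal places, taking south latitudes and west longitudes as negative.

latitude 26.400°, longitude 94.976°

The arc subtends δ = 3897.4/3440.065 = 1.132944 rad at the centre.
With φ₁ = 59.136° = 1.032118 rad and θ = 80° = 1.396263 rad:
Applying the spherical law of cosines for sides, sin φ₂ = sin φ₁ cos δ + cos φ₁ sin δ cos θ = 0.444631, so φ₂ = 26.400°.
Then Δλ = atan2(0.457549, 0.042330) = 1.478544 rad, from sin θ sin δ cos φ₁ over cos δ − sin φ₁ sin φ₂.
λ₂ = 10.262° + 84.714° = 94.976°.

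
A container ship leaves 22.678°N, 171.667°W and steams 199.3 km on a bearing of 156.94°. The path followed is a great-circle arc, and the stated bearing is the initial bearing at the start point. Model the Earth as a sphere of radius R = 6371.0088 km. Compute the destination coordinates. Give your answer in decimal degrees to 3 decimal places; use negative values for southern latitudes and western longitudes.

The arc subtends δ = 199.3/6371.0088 = 0.031282 rad at the centre.
Start latitude φ₁ = 0.395806 rad; initial bearing θ = 2.739120 rad.
Applying the spherical law of cosines for sides, sin φ₂ = sin φ₁ cos δ + cos φ₁ sin δ cos θ = 0.358810, so φ₂ = 21.027°.
Δλ = atan2( sin θ sin δ cos φ₁ , cos δ − sin φ₁ sin φ₂ ) = atan2(0.011304, 0.861171) = 0.013126 rad = 0.752°.
λ₂ = λ₁ + Δλ = -170.915°.

latitude 21.027°, longitude -170.915°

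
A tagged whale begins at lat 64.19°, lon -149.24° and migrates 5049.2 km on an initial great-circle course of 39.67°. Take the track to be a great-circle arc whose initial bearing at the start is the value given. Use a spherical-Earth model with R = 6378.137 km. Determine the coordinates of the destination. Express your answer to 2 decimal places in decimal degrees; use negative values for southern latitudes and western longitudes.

Angular distance δ = d/R = 5049.2 / 6378.137 = 0.791642 rad.
Start latitude φ₁ = 1.120327 rad; initial bearing θ = 0.692372 rad.
Applying the spherical law of cosines for sides, sin φ₂ = sin φ₁ cos δ + cos φ₁ sin δ cos θ = 0.871031, so φ₂ = 60.58°.
Δλ = atan2( sin θ sin δ cos φ₁ , cos δ − sin φ₁ sin φ₂ ) = atan2(0.197754, -0.081461) = 1.961546 rad = 112.39°.
λ₂ = λ₁ + Δλ = -36.85°.

latitude 60.58°, longitude -36.85°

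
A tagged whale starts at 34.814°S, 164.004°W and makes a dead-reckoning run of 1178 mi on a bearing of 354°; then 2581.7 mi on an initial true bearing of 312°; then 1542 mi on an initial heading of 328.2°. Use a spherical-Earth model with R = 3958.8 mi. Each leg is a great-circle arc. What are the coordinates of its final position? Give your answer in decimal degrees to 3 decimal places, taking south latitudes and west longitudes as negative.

Apply the spherical direct solution leg by leg, carrying full precision between legs.
Leg 1: from (-34.814°, -164.004°), δ = 1178/3958.8 = 0.297565 rad, θ = 354° → φ = -17.844°, λ = -165.849°.
Leg 2: from (-17.844°, -165.849°), δ = 2581.7/3958.8 = 0.652142 rad, θ = 312° → φ = 8.222°, λ = 167.042°.
Leg 3: from (8.222°, 167.042°), δ = 1542/3958.8 = 0.389512 rad, θ = 328.2° → φ = 26.854°, λ = 154.080°.

latitude 26.854°, longitude 154.080°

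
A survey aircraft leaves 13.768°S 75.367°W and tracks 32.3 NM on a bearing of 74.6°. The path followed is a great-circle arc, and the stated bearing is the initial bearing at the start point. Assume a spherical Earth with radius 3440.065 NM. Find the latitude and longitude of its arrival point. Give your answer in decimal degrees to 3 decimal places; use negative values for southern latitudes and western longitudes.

latitude -13.625°, longitude -74.833°

The arc subtends δ = 32.3/3440.065 = 0.009389 rad at the centre.
Converting: φ₁ = -0.240297 rad, θ = 1.302016 rad.
Destination latitude: φ₂ = arcsin( sin φ₁ cos δ + cos φ₁ sin δ cos θ ) = arcsin(-0.235559) = -13.625°.
Δλ = atan2( sin θ sin δ cos φ₁ , cos δ − sin φ₁ sin φ₂ ) = atan2(0.008792, 0.943895) = 0.009314 rad = 0.534°.
Hence λ₂ = -75.367° + 0.534° = -74.833°.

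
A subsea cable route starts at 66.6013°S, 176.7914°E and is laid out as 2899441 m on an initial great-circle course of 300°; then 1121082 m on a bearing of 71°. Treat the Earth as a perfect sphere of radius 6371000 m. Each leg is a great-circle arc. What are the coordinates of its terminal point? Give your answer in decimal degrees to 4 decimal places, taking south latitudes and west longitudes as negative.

Apply the spherical direct solution leg by leg, carrying full precision between legs.
Leg 1: from (-66.6013°, 176.7914°), δ = 2899441/6371000 = 0.455100 rad, θ = 300° → φ = -47.4826°, λ = 142.5094°.
Leg 2: from (-47.4826°, 142.5094°), δ = 1121082/6371000 = 0.175966 rad, θ = 71° → φ = -43.4067°, λ = 155.6792°.

latitude -43.4067°, longitude 155.6792°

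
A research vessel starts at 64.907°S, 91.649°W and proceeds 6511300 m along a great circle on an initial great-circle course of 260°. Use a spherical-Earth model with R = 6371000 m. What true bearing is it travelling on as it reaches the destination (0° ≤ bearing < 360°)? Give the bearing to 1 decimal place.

The arc subtends δ = 6511300/6371000 = 1.022022 rad at the centre.
Start latitude φ₁ = -1.132841 rad; initial bearing θ = 4.537856 rad.
Destination latitude: φ₂ = arcsin( sin φ₁ cos δ + cos φ₁ sin δ cos θ ) = arcsin(-0.535239) = -32.360°.
Then Δλ = atan2(-0.356321, 0.036919) = -1.467553 rad, from sin θ sin δ cos φ₁ over cos δ − sin φ₁ sin φ₂.
Hence λ₂ = -91.649° + -84.085° = -175.734°.
The forward bearing on arrival equals the back-azimuth from the destination plus 180°.
Back-azimuth from P₂ (-32.4°, -175.7°) to P₁ (-64.9°, -91.6°), with Δλ' = λ₁ − λ₂ = 84.1°: atan2( sin Δλ' cos φ₁ , cos φ₂ sin φ₁ − sin φ₂ cos φ₁ cos Δλ' ) = 150.4°.
Final bearing = (150.4° + 180°) mod 360° = 330.4°.

final bearing 330.4°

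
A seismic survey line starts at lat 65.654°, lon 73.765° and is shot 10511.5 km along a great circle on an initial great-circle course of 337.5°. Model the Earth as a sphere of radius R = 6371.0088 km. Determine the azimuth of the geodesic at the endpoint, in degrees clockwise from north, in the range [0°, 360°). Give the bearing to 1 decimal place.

final bearing 189.5°

δ = 10511.5/6371.0088 = 1.649896 rad (94.5321°).
Start latitude φ₁ = 1.145878 rad; initial bearing θ = 5.890486 rad.
sin φ₂ = sin φ₁ cos δ + cos φ₁ sin δ cos θ = (0.911073)(-0.079017) + (0.412246)(0.996873)(0.923880) = 0.307685
φ₂ = asin(0.307685) = 0.312759 rad = 17.920°.
For the longitude increment, Δλ = atan2( sin θ sin δ cos φ₁, cos δ − sin φ₁ sin φ₂ ) = atan2(-0.157266, -0.359340) = -156.363°.
λ₂ = 73.765° + -156.363° = -82.598°.
The forward bearing on arrival equals the back-azimuth from the destination plus 180°.
Back-azimuth from P₂ (17.9°, -82.6°) to P₁ (65.7°, 73.8°), with Δλ' = λ₁ − λ₂ = 156.4°: atan2( sin Δλ' cos φ₁ , cos φ₂ sin φ₁ − sin φ₂ cos φ₁ cos Δλ' ) = 9.5°.
Final bearing = (9.5° + 180°) mod 360° = 189.5°.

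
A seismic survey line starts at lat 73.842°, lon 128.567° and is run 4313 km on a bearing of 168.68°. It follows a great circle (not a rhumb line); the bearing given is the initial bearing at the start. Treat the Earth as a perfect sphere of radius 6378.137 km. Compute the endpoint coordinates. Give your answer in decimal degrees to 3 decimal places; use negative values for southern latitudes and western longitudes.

latitude 35.335°, longitude 137.228°

Angular distance δ = d/R = 4313 / 6378.137 = 0.676216 rad.
Start latitude φ₁ = 1.288786 rad; initial bearing θ = 2.944021 rad.
Applying the spherical law of cosines for sides, sin φ₂ = sin φ₁ cos δ + cos φ₁ sin δ cos θ = 0.578360, so φ₂ = 35.335°.
Δλ = atan2( sin θ sin δ cos φ₁ , cos δ − sin φ₁ sin φ₂ ) = atan2(0.034187, 0.224433) = 0.151162 rad = 8.661°.
λ₂ = λ₁ + Δλ = 137.228°.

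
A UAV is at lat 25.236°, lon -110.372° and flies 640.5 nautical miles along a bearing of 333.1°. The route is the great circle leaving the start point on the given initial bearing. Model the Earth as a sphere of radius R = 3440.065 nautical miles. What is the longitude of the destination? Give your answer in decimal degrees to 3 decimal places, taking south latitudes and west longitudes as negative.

Angular distance δ = d/R = 640.5 / 3440.065 = 0.186188 rad.
Start latitude φ₁ = 0.440451 rad; initial bearing θ = 5.813692 rad.
Destination latitude: φ₂ = arcsin( sin φ₁ cos δ + cos φ₁ sin δ cos θ ) = arcsin(0.568308) = 34.632°.
Δλ = atan2( sin θ sin δ cos φ₁ , cos δ − sin φ₁ sin φ₂ ) = atan2(-0.075759, 0.740420) = -0.101964 rad = -5.842°.
λ₂ = λ₁ + Δλ = -116.214°.

longitude -116.214°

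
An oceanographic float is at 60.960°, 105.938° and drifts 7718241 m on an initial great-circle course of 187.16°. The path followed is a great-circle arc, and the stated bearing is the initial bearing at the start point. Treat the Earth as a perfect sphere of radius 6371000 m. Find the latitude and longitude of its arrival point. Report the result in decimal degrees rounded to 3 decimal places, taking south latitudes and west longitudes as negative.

latitude -8.247°, longitude 99.167°

Angular distance δ = d/R = 7718241 / 6371000 = 1.211465 rad.
Start latitude φ₁ = 1.063953 rad; initial bearing θ = 3.266558 rad.
Applying the spherical law of cosines for sides, sin φ₂ = sin φ₁ cos δ + cos φ₁ sin δ cos θ = -0.143434, so φ₂ = -8.247°.
For the longitude increment, Δλ = atan2( sin θ sin δ cos φ₁, cos δ − sin φ₁ sin φ₂ ) = atan2(-0.056639, 0.477050) = -6.771°.
λ₂ = 105.938° + -6.771° = 99.167°.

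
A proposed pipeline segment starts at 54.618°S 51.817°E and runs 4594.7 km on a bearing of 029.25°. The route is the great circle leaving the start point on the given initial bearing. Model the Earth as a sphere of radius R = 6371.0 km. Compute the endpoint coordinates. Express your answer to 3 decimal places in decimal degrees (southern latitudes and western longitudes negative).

δ = 4594.7/6371 = 0.721190 rad (41.3211°).
With φ₁ = -54.618° = -0.953264 rad and θ = 29.25° = 0.510509 rad:
sin φ₂ = sin φ₁ cos δ + cos φ₁ sin δ cos θ = (-0.815310)(0.751021) + (0.579025)(0.660279)(0.872496) = -0.278744
φ₂ = asin(-0.278744) = -0.282486 rad = -16.185°.
For the longitude increment, Δλ = atan2( sin θ sin δ cos φ₁, cos δ − sin φ₁ sin φ₂ ) = atan2(0.186809, 0.523758) = 19.630°.
λ₂ = λ₁ + Δλ = 71.447°.

latitude -16.185°, longitude 71.447°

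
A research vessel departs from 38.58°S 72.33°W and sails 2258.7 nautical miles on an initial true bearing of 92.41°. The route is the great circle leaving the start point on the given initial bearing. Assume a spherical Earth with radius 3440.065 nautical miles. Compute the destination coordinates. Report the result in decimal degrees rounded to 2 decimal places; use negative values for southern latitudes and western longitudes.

The arc subtends δ = 2258.7/3440.065 = 0.656586 rad at the centre.
With φ₁ = -38.58° = -0.673348 rad and θ = 92.41° = 1.612859 rad:
Destination latitude: φ₂ = arcsin( sin φ₁ cos δ + cos φ₁ sin δ cos θ ) = arcsin(-0.514012) = -30.93°.
Δλ = atan2( sin θ sin δ cos φ₁ , cos δ − sin φ₁ sin φ₂ ) = atan2(0.476764, 0.471539) = 0.790908 rad = 45.32°.
Hence λ₂ = -72.33° + 45.32° = -27.01°.

latitude -30.93°, longitude -27.01°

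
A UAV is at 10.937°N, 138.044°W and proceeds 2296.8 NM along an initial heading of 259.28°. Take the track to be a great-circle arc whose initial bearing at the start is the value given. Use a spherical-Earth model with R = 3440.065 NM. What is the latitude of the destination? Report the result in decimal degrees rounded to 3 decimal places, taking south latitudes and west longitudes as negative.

δ = 2296.8/3440.065 = 0.667662 rad (38.2542°).
Start latitude φ₁ = 0.190887 rad; initial bearing θ = 4.525290 rad.
sin φ₂ = sin φ₁ cos δ + cos φ₁ sin δ cos θ = (0.189730)(0.785272) + (0.981836)(0.619152)(-0.186010) = 0.035913
φ₂ = asin(0.035913) = 0.035921 rad = 2.058°.
For the longitude increment, Δλ = atan2( sin θ sin δ cos φ₁, cos δ − sin φ₁ sin φ₂ ) = atan2(-0.597296, 0.778458) = -37.498°.
λ₂ = -138.044° + -37.498° = -175.542°.

latitude 2.058°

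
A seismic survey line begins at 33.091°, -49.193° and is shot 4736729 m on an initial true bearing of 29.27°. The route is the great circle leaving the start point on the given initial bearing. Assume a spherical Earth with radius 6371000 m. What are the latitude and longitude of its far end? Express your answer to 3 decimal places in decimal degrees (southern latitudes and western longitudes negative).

latitude 63.711°, longitude -0.846°

Angular distance δ = d/R = 4736729 / 6371000 = 0.743483 rad.
With φ₁ = 33.091° = 0.577547 rad and θ = 29.27° = 0.510858 rad:
Applying the spherical law of cosines for sides, sin φ₂ = sin φ₁ cos δ + cos φ₁ sin δ cos θ = 0.896569, so φ₂ = 63.711°.
For the longitude increment, Δλ = atan2( sin θ sin δ cos φ₁, cos δ − sin φ₁ sin φ₂ ) = atan2(0.277257, 0.246615) = 48.347°.
λ₂ = -49.193° + 48.347° = -0.846°.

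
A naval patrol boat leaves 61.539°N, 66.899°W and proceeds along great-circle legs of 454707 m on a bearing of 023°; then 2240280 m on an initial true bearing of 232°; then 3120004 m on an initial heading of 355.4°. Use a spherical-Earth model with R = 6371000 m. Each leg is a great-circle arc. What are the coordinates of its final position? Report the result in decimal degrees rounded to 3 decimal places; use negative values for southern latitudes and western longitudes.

latitude 77.600°, longitude -98.070°

Apply the spherical direct solution leg by leg, carrying full precision between legs.
Leg 1: from (61.539°, -66.899°), δ = 454707/6371000 = 0.071371 rad, θ = 23° → φ = 65.256°, λ = -63.082°.
Leg 2: from (65.256°, -63.082°), δ = 2240280/6371000 = 0.351637 rad, θ = 232° → φ = 49.805°, λ = -87.951°.
Leg 3: from (49.805°, -87.951°), δ = 3120004/6371000 = 0.489720 rad, θ = 355.4° → φ = 77.600°, λ = -98.070°.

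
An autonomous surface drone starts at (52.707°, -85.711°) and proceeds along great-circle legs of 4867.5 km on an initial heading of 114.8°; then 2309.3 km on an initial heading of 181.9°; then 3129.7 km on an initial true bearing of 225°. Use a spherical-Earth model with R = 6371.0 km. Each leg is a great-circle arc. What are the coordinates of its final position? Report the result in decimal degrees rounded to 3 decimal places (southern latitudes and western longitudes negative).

latitude -16.925°, longitude -63.573°

Apply the spherical direct solution leg by leg, carrying full precision between legs.
Leg 1: from (52.707°, -85.711°), δ = 4867.5/6371 = 0.764009 rad, θ = 114.8° → φ = 23.492°, λ = -42.493°.
Leg 2: from (23.492°, -42.493°), δ = 2309.3/6371 = 0.362471 rad, θ = 181.9° → φ = 2.734°, λ = -43.167°.
Leg 3: from (2.734°, -43.167°), δ = 3129.7/6371 = 0.491242 rad, θ = 225° → φ = -16.925°, λ = -63.573°.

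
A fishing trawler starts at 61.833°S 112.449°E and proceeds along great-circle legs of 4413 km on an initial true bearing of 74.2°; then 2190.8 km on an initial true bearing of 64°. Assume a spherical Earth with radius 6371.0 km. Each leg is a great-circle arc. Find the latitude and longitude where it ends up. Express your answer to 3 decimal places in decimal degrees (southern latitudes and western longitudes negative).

latitude -26.282°, longitude -177.851°

Apply the spherical direct solution leg by leg, carrying full precision between legs.
Leg 1: from (-61.833°, 112.449°), δ = 4413/6371 = 0.692670 rad, θ = 74.2° → φ = -36.608°, λ = 162.397°.
Leg 2: from (-36.608°, 162.397°), δ = 2190.8/6371 = 0.343871 rad, θ = 64° → φ = -26.282°, λ = -177.851°.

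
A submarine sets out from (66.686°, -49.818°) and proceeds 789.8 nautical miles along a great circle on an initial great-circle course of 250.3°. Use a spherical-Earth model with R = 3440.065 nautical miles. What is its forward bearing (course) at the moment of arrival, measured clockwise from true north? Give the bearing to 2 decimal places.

Central angle δ = d/R = 0.229589 rad.
With φ₁ = 66.686° = 1.163890 rad and θ = 250.3° = 4.368559 rad:
sin φ₂ = sin φ₁ cos δ + cos φ₁ sin δ cos θ = (0.918350)(0.973760) + (0.395770)(0.227577)(-0.337095) = 0.863891
φ₂ = asin(0.863891) = 1.042944 rad = 59.756°.
For the longitude increment, Δλ = atan2( sin θ sin δ cos φ₁, cos δ − sin φ₁ sin φ₂ ) = atan2(-0.084796, 0.180406) = -25.175°.
λ₂ = -49.818° + -25.175° = -74.993°.
The forward bearing on arrival equals the back-azimuth from the destination plus 180°.
Back-azimuth from P₂ (59.76°, -74.99°) to P₁ (66.69°, -49.82°), with Δλ' = λ₁ − λ₂ = 25.17°: atan2( sin Δλ' cos φ₁ , cos φ₂ sin φ₁ − sin φ₂ cos φ₁ cos Δλ' ) = 47.71°.
Final bearing = (47.71° + 180°) mod 360° = 227.71°.

final bearing 227.71°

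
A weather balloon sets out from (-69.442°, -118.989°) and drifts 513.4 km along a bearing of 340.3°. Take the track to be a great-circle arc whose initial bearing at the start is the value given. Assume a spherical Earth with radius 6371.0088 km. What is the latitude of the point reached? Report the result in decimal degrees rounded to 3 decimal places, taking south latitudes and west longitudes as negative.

δ = 513.4/6371.0088 = 0.080584 rad (4.6171°).
Start latitude φ₁ = -1.211992 rad; initial bearing θ = 5.939355 rad.
sin φ₂ = sin φ₁ cos δ + cos φ₁ sin δ cos θ = (-0.936317)(0.996755) + (0.351155)(0.080497)(0.941471) = -0.906666
φ₂ = asin(-0.906666) = -1.135313 rad = -65.049°.
Δλ = atan2( sin θ sin δ cos φ₁ , cos δ − sin φ₁ sin φ₂ ) = atan2(-0.009529, 0.147828) = -0.064369 rad = -3.688°.
λ₂ = -118.989° + -3.688° = -122.677°.

latitude -65.049°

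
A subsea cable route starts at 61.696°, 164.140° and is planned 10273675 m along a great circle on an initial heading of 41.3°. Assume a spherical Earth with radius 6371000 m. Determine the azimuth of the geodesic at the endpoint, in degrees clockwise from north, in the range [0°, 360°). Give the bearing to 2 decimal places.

The arc subtends δ = 10273675/6371000 = 1.612569 rad at the centre.
Converting: φ₁ = 1.076798 rad, θ = 0.720821 rad.
Destination latitude: φ₂ = arcsin( sin φ₁ cos δ + cos φ₁ sin δ cos θ ) = arcsin(0.319133) = 18.611°.
For the longitude increment, Δλ = atan2( sin θ sin δ cos φ₁, cos δ − sin φ₁ sin φ₂ ) = atan2(0.312667, -0.322739) = 135.908°.
λ₂ = 164.140° + 135.908° = 300.048°, normalized to (−180°, 180°] → -59.952°.
The forward bearing on arrival equals the back-azimuth from the destination plus 180°.
Back-azimuth from P₂ (18.61°, -59.95°) to P₁ (61.70°, 164.14°), with Δλ' = λ₁ − λ₂ = 224.09°: atan2( sin Δλ' cos φ₁ , cos φ₂ sin φ₁ − sin φ₂ cos φ₁ cos Δλ' ) = 340.72°.
Final bearing = (340.72° + 180°) mod 360° = 160.72°.

final bearing 160.72°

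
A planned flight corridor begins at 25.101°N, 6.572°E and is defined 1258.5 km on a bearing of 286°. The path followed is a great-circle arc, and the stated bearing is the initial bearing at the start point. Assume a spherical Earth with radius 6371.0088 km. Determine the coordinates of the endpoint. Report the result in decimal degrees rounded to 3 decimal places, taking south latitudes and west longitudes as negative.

latitude 27.707°, longitude -5.731°

Angular distance δ = d/R = 1258.5 / 6371.0088 = 0.197535 rad.
Converting: φ₁ = 0.438095 rad, θ = 4.991642 rad.
Destination latitude: φ₂ = arcsin( sin φ₁ cos δ + cos φ₁ sin δ cos θ ) = arcsin(0.464952) = 27.707°.
For the longitude increment, Δλ = atan2( sin θ sin δ cos φ₁, cos δ − sin φ₁ sin φ₂ ) = atan2(-0.170835, 0.783314) = -12.303°.
Hence λ₂ = 6.572° + -12.303° = -5.731°.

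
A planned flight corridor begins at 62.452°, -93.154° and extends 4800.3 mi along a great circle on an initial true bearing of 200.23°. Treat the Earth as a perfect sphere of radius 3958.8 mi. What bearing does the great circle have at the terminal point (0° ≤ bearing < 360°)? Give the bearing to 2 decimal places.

final bearing 189.25°

The arc subtends δ = 4800.3/3958.8 = 1.212564 rad at the centre.
With φ₁ = 62.452° = 1.089993 rad and θ = 200.23° = 3.494673 rad:
Destination latitude: φ₂ = arcsin( sin φ₁ cos δ + cos φ₁ sin δ cos θ ) = arcsin(-0.095546) = -5.483°.
Δλ = atan2( sin θ sin δ cos φ₁ , cos δ − sin φ₁ sin φ₂ ) = atan2(-0.149772, 0.435332) = -0.331357 rad = -18.985°.
λ₂ = -93.154° + -18.985° = -112.139°.
The forward bearing on arrival equals the back-azimuth from the destination plus 180°.
Back-azimuth from P₂ (-5.48°, -112.14°) to P₁ (62.45°, -93.15°), with Δλ' = λ₁ − λ₂ = 18.99°: atan2( sin Δλ' cos φ₁ , cos φ₂ sin φ₁ − sin φ₂ cos φ₁ cos Δλ' ) = 9.25°.
Final bearing = (9.25° + 180°) mod 360° = 189.25°.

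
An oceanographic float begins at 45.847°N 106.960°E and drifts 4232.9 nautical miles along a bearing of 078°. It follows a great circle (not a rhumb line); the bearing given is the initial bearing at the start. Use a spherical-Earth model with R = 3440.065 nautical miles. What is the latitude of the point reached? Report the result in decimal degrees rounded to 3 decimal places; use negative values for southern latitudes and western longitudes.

The arc subtends δ = 4232.9/3440.065 = 1.230471 rad at the centre.
Start latitude φ₁ = 0.800181 rad; initial bearing θ = 1.361357 rad.
Applying the spherical law of cosines for sides, sin φ₂ = sin φ₁ cos δ + cos φ₁ sin δ cos θ = 0.376011, so φ₂ = 22.087°.
Δλ = atan2( sin θ sin δ cos φ₁ , cos δ − sin φ₁ sin φ₂ ) = atan2(0.642277, 0.064012) = 1.471459 rad = 84.308°.
λ₂ = 106.960° + 84.308° = 191.268°, normalized to (−180°, 180°] → -168.732°.

latitude 22.087°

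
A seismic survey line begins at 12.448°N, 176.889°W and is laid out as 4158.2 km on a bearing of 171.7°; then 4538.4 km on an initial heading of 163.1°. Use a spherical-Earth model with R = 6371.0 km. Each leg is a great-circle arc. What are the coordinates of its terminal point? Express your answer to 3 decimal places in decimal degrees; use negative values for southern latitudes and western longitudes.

latitude -62.049°, longitude -147.443°

Apply the spherical direct solution leg by leg, carrying full precision between legs.
Leg 1: from (12.448°, -176.889°), δ = 4158.2/6371 = 0.652676 rad, θ = 171.7° → φ = -24.556°, λ = -171.358°.
Leg 2: from (-24.556°, -171.358°), δ = 4538.4/6371 = 0.712353 rad, θ = 163.1° → φ = -62.049°, λ = -147.443°.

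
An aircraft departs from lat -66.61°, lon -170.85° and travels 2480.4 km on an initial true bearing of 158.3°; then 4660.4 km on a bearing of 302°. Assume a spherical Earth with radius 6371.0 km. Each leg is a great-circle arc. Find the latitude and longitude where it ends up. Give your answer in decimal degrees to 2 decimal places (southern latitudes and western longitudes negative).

Apply the spherical direct solution leg by leg, carrying full precision between legs.
Leg 1: from (-66.61°, -170.85°), δ = 2480.4/6371 = 0.389327 rad, θ = 158.3° → φ = -81.55°, λ = -98.11°.
Leg 2: from (-81.55°, -98.11°), δ = 4660.4/6371 = 0.731502 rad, θ = 302° → φ = -43.16°, λ = -149.06°.

latitude -43.16°, longitude -149.06°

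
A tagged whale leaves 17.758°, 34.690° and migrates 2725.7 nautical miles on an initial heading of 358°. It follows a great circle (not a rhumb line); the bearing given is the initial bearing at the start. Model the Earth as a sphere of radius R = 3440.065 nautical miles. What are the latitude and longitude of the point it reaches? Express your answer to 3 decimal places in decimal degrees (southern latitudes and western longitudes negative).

Central angle δ = d/R = 0.792340 rad.
Converting: φ₁ = 0.309936 rad, θ = 6.248279 rad.
Destination latitude: φ₂ = arcsin( sin φ₁ cos δ + cos φ₁ sin δ cos θ ) = arcsin(0.891824) = 63.103°.
For the longitude increment, Δλ = atan2( sin θ sin δ cos φ₁, cos δ − sin φ₁ sin φ₂ ) = atan2(-0.023664, 0.430177) = -3.149°.
λ₂ = 34.690° + -3.149° = 31.541°.

latitude 63.103°, longitude 31.541°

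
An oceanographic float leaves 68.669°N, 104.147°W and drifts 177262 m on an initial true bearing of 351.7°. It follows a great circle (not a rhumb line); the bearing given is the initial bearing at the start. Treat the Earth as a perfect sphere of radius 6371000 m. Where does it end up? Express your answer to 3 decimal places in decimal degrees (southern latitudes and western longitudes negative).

Angular distance δ = d/R = 177262 / 6371000 = 0.027823 rad.
Start latitude φ₁ = 1.198500 rad; initial bearing θ = 6.138323 rad.
Destination latitude: φ₂ = arcsin( sin φ₁ cos δ + cos φ₁ sin δ cos θ ) = arcsin(0.941148) = 70.245°.
For the longitude increment, Δλ = atan2( sin θ sin δ cos φ₁, cos δ − sin φ₁ sin φ₂ ) = atan2(-0.001461, 0.122939) = -0.681°.
Hence λ₂ = -104.147° + -0.681° = -104.828°.

latitude 70.245°, longitude -104.828°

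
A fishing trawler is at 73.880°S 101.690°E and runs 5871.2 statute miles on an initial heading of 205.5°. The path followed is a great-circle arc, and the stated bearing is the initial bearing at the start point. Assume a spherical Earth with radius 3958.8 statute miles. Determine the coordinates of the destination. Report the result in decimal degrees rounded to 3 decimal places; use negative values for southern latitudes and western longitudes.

latitude -19.500°, longitude -51.248°

δ = 5871.2/3958.8 = 1.483076 rad (84.9740°).
With φ₁ = -73.880° = -1.289449 rad and θ = 205.5° = 3.586652 rad:
sin φ₂ = sin φ₁ cos δ + cos φ₁ sin δ cos θ = (-0.960682)(0.087608) + (0.277650)(0.996155)(-0.902585) = -0.333803
φ₂ = asin(-0.333803) = -0.340335 rad = -19.500°.
Then Δλ = atan2(-0.119072, -0.233070) = -2.669276 rad, from sin θ sin δ cos φ₁ over cos δ − sin φ₁ sin φ₂.
Hence λ₂ = 101.690° + -152.938° = -51.248°.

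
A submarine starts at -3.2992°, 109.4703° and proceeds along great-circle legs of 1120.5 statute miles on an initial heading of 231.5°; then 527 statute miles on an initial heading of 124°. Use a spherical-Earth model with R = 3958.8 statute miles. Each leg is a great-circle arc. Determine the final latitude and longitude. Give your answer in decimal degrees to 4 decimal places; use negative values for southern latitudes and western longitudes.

latitude -17.4007°, longitude 103.1173°

Apply the spherical direct solution leg by leg, carrying full precision between legs.
Leg 1: from (-3.2992°, 109.4703°), δ = 1120.5/3958.8 = 0.283040 rad, θ = 231.5° → φ = -13.2279°, λ = 96.4956°.
Leg 2: from (-13.2279°, 96.4956°), δ = 527/3958.8 = 0.133121 rad, θ = 124° → φ = -17.4007°, λ = 103.1173°.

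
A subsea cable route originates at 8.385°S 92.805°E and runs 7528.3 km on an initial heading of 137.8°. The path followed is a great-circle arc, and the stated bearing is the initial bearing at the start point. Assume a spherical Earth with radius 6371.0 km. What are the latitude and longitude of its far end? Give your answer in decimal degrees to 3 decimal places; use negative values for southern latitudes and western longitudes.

The arc subtends δ = 7528.3/6371 = 1.181651 rad at the centre.
Start latitude φ₁ = -0.146346 rad; initial bearing θ = 2.405064 rad.
Applying the spherical law of cosines for sides, sin φ₂ = sin φ₁ cos δ + cos φ₁ sin δ cos θ = -0.733416, so φ₂ = -47.174°.
For the longitude increment, Δλ = atan2( sin θ sin δ cos φ₁, cos δ − sin φ₁ sin φ₂ ) = atan2(0.614855, 0.272448) = 66.101°.
λ₂ = 92.805° + 66.101° = 158.906°.

latitude -47.174°, longitude 158.906°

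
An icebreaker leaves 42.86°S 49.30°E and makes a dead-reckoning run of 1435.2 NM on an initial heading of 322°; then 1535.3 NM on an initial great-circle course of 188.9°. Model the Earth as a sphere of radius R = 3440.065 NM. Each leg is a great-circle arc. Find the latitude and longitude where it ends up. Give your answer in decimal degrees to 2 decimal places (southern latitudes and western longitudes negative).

Apply the spherical direct solution leg by leg, carrying full precision between legs.
Leg 1: from (-42.86°, 49.30°), δ = 1435.2/3440.065 = 0.417201 rad, θ = 322° → φ = -22.82°, λ = 33.60°.
Leg 2: from (-22.82°, 33.60°), δ = 1535.3/3440.065 = 0.446300 rad, θ = 188.9° → φ = -47.98°, λ = 27.87°.

latitude -47.98°, longitude 27.87°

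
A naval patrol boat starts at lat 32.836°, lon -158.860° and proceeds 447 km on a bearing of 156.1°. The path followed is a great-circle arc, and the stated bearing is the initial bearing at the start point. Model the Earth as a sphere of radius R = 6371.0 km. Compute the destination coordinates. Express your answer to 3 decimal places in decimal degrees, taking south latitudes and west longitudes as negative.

latitude 29.147°, longitude -156.996°

Central angle δ = d/R = 0.070162 rad.
With φ₁ = 32.836° = 0.573096 rad and θ = 156.1° = 2.724459 rad:
Applying the spherical law of cosines for sides, sin φ₂ = sin φ₁ cos δ + cos φ₁ sin δ cos θ = 0.487050, so φ₂ = 29.147°.
Then Δλ = atan2(0.023864, 0.733444) = 0.032526 rad, from sin θ sin δ cos φ₁ over cos δ − sin φ₁ sin φ₂.
λ₂ = λ₁ + Δλ = -156.996°.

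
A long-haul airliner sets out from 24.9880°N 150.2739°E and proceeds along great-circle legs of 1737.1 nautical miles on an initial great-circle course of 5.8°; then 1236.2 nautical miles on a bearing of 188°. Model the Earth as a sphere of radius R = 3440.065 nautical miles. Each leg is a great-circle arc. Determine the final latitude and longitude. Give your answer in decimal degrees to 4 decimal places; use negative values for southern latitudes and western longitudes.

Apply the spherical direct solution leg by leg, carrying full precision between legs.
Leg 1: from (24.9880°, 150.2739°), δ = 1737.1/3440.065 = 0.504961 rad, θ = 5.8° → φ = 53.7023°, λ = 155.0110°.
Leg 2: from (53.7023°, 155.0110°), δ = 1236.2/3440.065 = 0.359354 rad, θ = 188° → φ = 33.2516°, λ = 151.6559°.

latitude 33.2516°, longitude 151.6559°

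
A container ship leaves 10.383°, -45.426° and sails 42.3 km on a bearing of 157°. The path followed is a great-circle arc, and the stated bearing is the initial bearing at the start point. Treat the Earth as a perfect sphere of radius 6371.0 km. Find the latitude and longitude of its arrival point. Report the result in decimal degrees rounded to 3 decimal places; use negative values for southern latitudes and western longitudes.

Central angle δ = d/R = 0.006639 rad.
Converting: φ₁ = 0.181218 rad, θ = 2.740167 rad.
sin φ₂ = sin φ₁ cos δ + cos φ₁ sin δ cos θ = (0.180227)(0.999978) + (0.983625)(0.006639)(-0.920505) = 0.174212
φ₂ = asin(0.174212) = 0.175105 rad = 10.033°.
Then Δλ = atan2(0.002552, 0.968580) = 0.002635 rad, from sin θ sin δ cos φ₁ over cos δ − sin φ₁ sin φ₂.
λ₂ = -45.426° + 0.151° = -45.275°.

latitude 10.033°, longitude -45.275°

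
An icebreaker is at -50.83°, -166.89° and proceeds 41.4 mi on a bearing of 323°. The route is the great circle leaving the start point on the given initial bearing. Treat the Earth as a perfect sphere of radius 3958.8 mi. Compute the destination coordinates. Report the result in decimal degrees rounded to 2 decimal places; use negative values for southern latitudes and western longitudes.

latitude -50.35°, longitude -167.46°

Angular distance δ = d/R = 41.4 / 3958.8 = 0.010458 rad.
Start latitude φ₁ = -0.887151 rad; initial bearing θ = 5.637413 rad.
sin φ₂ = sin φ₁ cos δ + cos φ₁ sin δ cos θ = (-0.775275)(0.999945) + (0.631623)(0.010458)(0.798636) = -0.769958
φ₂ = asin(-0.769958) = -0.878775 rad = -50.35°.
Δλ = atan2( sin θ sin δ cos φ₁ , cos δ − sin φ₁ sin φ₂ ) = atan2(-0.003975, 0.403016) = -0.009863 rad = -0.57°.
λ₂ = λ₁ + Δλ = -167.46°.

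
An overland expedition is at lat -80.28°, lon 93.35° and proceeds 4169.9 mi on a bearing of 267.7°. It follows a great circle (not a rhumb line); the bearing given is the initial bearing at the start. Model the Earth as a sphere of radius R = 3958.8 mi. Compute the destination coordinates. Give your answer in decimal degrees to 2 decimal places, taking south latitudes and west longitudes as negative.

latitude -29.57°, longitude 6.59°

δ = 4169.9/3958.8 = 1.053324 rad (60.3510°).
Converting: φ₁ = -1.401150 rad, θ = 4.672246 rad.
Applying the spherical law of cosines for sides, sin φ₂ = sin φ₁ cos δ + cos φ₁ sin δ cos θ = -0.493472, so φ₂ = -29.57°.
Δλ = atan2( sin θ sin δ cos φ₁ , cos δ − sin φ₁ sin φ₂ ) = atan2(-0.146610, 0.008297) = -1.514265 rad = -86.76°.
Hence λ₂ = 93.35° + -86.76° = 6.59°.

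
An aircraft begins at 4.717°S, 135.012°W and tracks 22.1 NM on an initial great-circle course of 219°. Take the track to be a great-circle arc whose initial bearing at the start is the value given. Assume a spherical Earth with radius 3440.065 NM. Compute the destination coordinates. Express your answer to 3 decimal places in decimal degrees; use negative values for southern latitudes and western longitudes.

Angular distance δ = d/R = 22.1 / 3440.065 = 0.006424 rad.
Converting: φ₁ = -0.082327 rad, θ = 3.822271 rad.
sin φ₂ = sin φ₁ cos δ + cos φ₁ sin δ cos θ = (-0.082234)(0.999979) + (0.996613)(0.006424)(-0.777146) = -0.087208
φ₂ = asin(-0.087208) = -0.087319 rad = -5.003°.
Δλ = atan2( sin θ sin δ cos φ₁ , cos δ − sin φ₁ sin φ₂ ) = atan2(-0.004029, 0.992808) = -0.004058 rad = -0.233°.
λ₂ = λ₁ + Δλ = -135.245°.

latitude -5.003°, longitude -135.245°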